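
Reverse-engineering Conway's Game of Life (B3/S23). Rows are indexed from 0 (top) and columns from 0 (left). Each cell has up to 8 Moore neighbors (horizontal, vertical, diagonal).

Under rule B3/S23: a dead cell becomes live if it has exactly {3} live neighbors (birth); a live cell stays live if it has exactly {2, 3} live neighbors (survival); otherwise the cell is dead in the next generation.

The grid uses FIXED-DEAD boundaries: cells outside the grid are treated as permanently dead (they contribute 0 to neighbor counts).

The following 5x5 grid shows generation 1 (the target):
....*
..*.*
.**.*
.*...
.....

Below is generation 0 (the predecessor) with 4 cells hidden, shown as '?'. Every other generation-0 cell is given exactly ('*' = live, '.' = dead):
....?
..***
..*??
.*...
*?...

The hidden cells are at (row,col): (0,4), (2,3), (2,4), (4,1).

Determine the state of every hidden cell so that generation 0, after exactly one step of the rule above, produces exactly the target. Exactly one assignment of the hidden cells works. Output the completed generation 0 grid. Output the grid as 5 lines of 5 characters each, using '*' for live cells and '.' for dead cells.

Hidden generation-0 cells (in order): (0,4), (2,3), (2,4), (4,1).
A hidden cell only influences target cells in its own 3x3 neighborhood. Try each of the 2^4 = 16 assignments, step the completed generation 0 forward once under B3/S23, and compare with the target:
  (0,4)=. (2,3)=. (2,4)=. (4,1)=. -> step gives (0,3)='*' but target has '.' -> reject
  (0,4)=. (2,3)=. (2,4)=. (4,1)=* -> step gives (0,3)='*' but target has '.' -> reject
  (0,4)=. (2,3)=. (2,4)=* (4,1)=. -> step gives (0,3)='*' but target has '.' -> reject
  (0,4)=. (2,3)=. (2,4)=* (4,1)=* -> step gives (0,3)='*' but target has '.' -> reject
  (0,4)=. (2,3)=* (2,4)=. (4,1)=. -> step gives (0,3)='*' but target has '.' -> reject
  (0,4)=. (2,3)=* (2,4)=. (4,1)=* -> step gives (0,3)='*' but target has '.' -> reject
  (0,4)=. (2,3)=* (2,4)=* (4,1)=. -> step gives (0,3)='*' but target has '.' -> reject
  (0,4)=. (2,3)=* (2,4)=* (4,1)=* -> step gives (0,3)='*' but target has '.' -> reject
  (0,4)=* (2,3)=. (2,4)=. (4,1)=. -> step gives (2,4)='.' but target has '*' -> reject
  (0,4)=* (2,3)=. (2,4)=. (4,1)=* -> step gives (2,4)='.' but target has '*' -> reject
  (0,4)=* (2,3)=. (2,4)=* (4,1)=. -> step reproduces the target at every cell -> ACCEPT
  (0,4)=* (2,3)=. (2,4)=* (4,1)=* -> step gives (3,0)='*' but target has '.' -> reject
  (0,4)=* (2,3)=* (2,4)=. (4,1)=. -> step gives (2,2)='.' but target has '*' -> reject
  (0,4)=* (2,3)=* (2,4)=. (4,1)=* -> step gives (2,2)='.' but target has '*' -> reject
  (0,4)=* (2,3)=* (2,4)=* (4,1)=. -> step gives (1,4)='.' but target has '*' -> reject
  (0,4)=* (2,3)=* (2,4)=* (4,1)=* -> step gives (1,4)='.' but target has '*' -> reject
Unique solution: (0,4)=live, (2,3)=dead, (2,4)=live, (4,1)=dead.
Check: live-neighbor counts of every cell in the completed generation 0:
01242
02253
13352
22221
12100
Applying B3/S23 to generation 0 with these counts gives:
....*
..*.*
.**.*
.*...
.....
which matches the target exactly.

Answer: ....*
..***
..*.*
.*...
*....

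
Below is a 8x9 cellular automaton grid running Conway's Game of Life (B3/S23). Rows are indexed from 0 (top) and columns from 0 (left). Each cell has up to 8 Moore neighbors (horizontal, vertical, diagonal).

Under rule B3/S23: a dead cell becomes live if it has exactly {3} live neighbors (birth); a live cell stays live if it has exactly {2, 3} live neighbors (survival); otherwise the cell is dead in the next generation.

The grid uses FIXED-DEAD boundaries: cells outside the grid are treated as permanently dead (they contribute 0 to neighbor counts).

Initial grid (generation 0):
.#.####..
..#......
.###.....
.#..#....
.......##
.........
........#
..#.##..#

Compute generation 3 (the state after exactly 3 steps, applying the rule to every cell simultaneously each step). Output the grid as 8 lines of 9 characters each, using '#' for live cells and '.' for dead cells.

Simulating step by step:
Generation 0 (given above): 18 live cells
Generation 1: 11 live cells
..####...
.....#...
.#.#.....
.#.#.....
.........
.......##
.........
.........
Generation 2: 5 live cells
...###...
.....#...
....#....
.........
.........
.........
.........
.........
Generation 3: 4 live cells
(generation 3 grid is the final answer)

Answer: ....##...
...#.#...
.........
.........
.........
.........
.........
.........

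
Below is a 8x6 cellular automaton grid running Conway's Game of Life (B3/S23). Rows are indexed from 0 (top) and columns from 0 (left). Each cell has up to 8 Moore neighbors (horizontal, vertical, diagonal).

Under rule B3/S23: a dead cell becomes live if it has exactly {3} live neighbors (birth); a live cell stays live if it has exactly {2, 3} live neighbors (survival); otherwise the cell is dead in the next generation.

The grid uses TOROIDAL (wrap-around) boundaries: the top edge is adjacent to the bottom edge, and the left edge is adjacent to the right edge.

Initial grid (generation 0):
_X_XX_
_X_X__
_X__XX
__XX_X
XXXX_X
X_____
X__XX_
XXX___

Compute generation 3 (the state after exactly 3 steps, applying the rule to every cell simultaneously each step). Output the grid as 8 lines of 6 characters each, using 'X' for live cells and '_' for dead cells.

Simulating step by step:
Generation 0 (given above): 23 live cells
Generation 1: 13 live cells
___XX_
_X_X_X
_X___X
______
___X_X
______
X_XX__
X_____
Generation 2: 19 live cells
X_XXXX
___X_X
__X_X_
X___X_
______
__XXX_
_X____
_XX_XX
Generation 3: 12 live cells
(generation 3 grid is the final answer)

Answer: ______
XX____
____X_
___X_X
____XX
__XX__
XX___X
______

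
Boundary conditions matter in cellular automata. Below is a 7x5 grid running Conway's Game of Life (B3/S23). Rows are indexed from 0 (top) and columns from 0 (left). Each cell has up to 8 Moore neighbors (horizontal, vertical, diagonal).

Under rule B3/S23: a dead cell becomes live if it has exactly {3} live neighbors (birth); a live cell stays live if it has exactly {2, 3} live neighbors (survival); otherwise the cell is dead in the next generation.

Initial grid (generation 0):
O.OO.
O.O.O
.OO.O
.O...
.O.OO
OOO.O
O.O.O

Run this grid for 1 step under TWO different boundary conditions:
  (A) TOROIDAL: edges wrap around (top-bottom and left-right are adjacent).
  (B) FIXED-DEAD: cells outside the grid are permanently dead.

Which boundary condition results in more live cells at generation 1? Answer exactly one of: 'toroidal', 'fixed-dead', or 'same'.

Answer: fixed-dead

Derivation:
Under TOROIDAL boundary, generation 1:
..O..
.....
..O.O
.O..O
...OO
.....
.....
Population = 7

Under FIXED-DEAD boundary, generation 1:
..OO.
O...O
O.O..
OO..O
...OO
O...O
O.O..
Population = 15

Comparison: toroidal=7, fixed-dead=15 -> fixed-dead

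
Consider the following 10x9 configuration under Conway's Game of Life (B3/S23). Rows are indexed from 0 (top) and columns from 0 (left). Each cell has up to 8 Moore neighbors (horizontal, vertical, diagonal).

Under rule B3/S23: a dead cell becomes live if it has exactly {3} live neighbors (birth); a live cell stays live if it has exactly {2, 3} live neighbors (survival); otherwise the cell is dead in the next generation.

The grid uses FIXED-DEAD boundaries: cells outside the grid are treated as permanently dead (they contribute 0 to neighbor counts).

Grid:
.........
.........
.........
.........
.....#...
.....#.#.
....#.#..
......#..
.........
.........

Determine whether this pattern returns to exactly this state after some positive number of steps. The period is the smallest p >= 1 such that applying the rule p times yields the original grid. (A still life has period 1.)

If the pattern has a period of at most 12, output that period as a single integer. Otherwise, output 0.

Simulating and comparing each generation to the original:
Gen 0 (original, given above): 6 live cells
Gen 1: 6 live cells, differs from original
Gen 2: 6 live cells, MATCHES original -> period = 2

Answer: 2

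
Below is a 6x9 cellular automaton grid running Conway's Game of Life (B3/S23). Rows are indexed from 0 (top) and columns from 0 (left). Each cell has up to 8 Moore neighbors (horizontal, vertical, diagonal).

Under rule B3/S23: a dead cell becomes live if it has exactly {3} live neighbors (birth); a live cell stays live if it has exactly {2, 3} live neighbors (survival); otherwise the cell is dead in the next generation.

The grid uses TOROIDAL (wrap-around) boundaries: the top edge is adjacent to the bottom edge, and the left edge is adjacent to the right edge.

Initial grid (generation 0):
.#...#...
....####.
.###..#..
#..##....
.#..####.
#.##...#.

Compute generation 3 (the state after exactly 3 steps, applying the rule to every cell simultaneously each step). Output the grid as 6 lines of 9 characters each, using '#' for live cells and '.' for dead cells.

Answer: .....#...
.######..
#.##..#.#
#.....#.#
.####....
.........

Derivation:
Simulating step by step:
Generation 0 (given above): 22 live cells
Generation 1: 26 live cells
.###.#.##
.#.##..#.
.##...##.
#......#.
##...###.
#.##...##
Generation 2: 14 live cells
.........
....##...
####..##.
#.#..#...
..#......
...#.#...
Generation 3: 19 live cells
(generation 3 grid is the final answer)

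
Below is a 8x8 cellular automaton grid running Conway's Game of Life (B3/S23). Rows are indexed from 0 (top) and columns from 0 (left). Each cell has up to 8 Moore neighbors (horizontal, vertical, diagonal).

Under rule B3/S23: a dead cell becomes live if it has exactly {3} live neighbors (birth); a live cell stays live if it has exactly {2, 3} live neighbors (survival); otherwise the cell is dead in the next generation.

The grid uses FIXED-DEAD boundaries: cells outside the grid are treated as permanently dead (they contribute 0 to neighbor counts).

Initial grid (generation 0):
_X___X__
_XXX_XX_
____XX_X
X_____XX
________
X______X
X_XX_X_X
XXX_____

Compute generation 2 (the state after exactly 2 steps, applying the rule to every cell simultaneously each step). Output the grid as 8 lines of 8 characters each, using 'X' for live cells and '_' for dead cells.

Answer: _X_XXX__
X_____X_
_X__XX_X
__XXXX__
________
_XX__XX_
X__X____
__XX____

Derivation:
Simulating step by step:
Generation 0 (given above): 23 live cells
Generation 1: 26 live cells
_X__XXX_
_XXX____
_XXXX__X
_____XXX
______XX
_X____X_
X_XX__X_
X_XX____
Generation 2: 22 live cells
(generation 2 grid is the final answer)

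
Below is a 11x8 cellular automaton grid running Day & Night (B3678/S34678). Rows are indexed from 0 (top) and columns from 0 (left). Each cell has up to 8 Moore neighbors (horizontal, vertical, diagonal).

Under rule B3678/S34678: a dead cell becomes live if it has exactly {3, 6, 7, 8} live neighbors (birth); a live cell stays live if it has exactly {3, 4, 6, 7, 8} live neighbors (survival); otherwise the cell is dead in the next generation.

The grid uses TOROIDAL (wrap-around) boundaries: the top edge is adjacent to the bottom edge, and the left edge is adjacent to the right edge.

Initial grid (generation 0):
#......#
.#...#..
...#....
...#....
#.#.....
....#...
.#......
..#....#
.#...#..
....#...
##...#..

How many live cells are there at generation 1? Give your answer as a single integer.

Answer: 15

Derivation:
Simulating step by step:
Generation 0 (given above): 18 live cells
Generation 1: 15 live cells
#.....#.
#.......
..#.#...
..#.....
...#....
.#......
........
##......
........
##...#..
#......#
Population at generation 1: 15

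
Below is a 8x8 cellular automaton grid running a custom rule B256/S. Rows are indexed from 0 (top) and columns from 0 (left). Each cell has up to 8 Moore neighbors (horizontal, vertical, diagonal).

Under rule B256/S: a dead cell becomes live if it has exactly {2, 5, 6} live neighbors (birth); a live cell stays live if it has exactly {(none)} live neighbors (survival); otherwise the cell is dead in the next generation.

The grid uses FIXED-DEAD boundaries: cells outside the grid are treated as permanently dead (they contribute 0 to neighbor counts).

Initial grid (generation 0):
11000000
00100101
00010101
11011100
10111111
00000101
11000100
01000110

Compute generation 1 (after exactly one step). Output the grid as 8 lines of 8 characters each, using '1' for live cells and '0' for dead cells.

Simulating step by step:
Generation 0 (given above): 28 live cells
Generation 1: 16 live cells
(generation 1 grid is the final answer)

Answer: 00100010
10010000
10001010
00100010
00000000
00001010
00100011
00101000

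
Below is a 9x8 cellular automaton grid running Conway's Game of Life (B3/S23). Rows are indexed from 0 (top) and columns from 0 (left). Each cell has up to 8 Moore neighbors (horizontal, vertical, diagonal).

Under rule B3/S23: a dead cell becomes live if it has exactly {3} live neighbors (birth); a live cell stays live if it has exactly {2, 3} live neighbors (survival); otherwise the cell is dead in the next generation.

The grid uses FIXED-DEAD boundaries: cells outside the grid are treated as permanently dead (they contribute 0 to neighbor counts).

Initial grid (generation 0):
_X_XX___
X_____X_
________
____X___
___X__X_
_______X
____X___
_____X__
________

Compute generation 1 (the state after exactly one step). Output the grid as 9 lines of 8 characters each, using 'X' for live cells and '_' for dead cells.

Answer: ________
________
________
________
________
________
________
________
________

Derivation:
Simulating step by step:
Generation 0 (given above): 11 live cells
Generation 1: 0 live cells
(generation 1 grid is the final answer)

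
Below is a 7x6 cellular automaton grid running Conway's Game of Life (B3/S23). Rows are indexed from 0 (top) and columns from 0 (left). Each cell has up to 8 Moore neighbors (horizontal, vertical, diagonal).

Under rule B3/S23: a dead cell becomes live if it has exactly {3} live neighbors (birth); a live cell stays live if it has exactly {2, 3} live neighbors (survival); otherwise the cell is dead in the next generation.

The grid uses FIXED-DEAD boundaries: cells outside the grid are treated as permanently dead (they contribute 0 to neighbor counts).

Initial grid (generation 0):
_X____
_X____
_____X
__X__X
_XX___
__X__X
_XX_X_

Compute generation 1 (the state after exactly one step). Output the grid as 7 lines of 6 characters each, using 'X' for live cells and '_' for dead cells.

Simulating step by step:
Generation 0 (given above): 12 live cells
Generation 1: 8 live cells
(generation 1 grid is the final answer)

Answer: ______
______
______
_XX___
_XXX__
______
_XXX__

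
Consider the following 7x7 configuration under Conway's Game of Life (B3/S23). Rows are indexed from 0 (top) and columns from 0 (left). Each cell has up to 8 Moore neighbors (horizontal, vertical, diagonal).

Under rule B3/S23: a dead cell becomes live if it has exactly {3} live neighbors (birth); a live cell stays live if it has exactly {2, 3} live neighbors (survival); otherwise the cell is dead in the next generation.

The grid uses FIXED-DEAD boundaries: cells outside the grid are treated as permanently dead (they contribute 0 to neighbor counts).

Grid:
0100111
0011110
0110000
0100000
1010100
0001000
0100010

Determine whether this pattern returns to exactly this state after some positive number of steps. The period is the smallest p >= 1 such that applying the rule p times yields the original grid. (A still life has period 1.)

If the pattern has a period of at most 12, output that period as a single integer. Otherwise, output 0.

Answer: 0

Derivation:
Simulating and comparing each generation to the original:
Gen 0 (original, given above): 17 live cells
Gen 1: 14 live cells, differs from original
Gen 2: 9 live cells, differs from original
Gen 3: 10 live cells, differs from original
Gen 4: 9 live cells, differs from original
Gen 5: 11 live cells, differs from original
Gen 6: 6 live cells, differs from original
Gen 7: 3 live cells, differs from original
Gen 8: 4 live cells, differs from original
Gen 9: 4 live cells, differs from original
Gen 10: 4 live cells, differs from original
Gen 11: 4 live cells, differs from original
Gen 12: 4 live cells, differs from original
No period found within 12 steps.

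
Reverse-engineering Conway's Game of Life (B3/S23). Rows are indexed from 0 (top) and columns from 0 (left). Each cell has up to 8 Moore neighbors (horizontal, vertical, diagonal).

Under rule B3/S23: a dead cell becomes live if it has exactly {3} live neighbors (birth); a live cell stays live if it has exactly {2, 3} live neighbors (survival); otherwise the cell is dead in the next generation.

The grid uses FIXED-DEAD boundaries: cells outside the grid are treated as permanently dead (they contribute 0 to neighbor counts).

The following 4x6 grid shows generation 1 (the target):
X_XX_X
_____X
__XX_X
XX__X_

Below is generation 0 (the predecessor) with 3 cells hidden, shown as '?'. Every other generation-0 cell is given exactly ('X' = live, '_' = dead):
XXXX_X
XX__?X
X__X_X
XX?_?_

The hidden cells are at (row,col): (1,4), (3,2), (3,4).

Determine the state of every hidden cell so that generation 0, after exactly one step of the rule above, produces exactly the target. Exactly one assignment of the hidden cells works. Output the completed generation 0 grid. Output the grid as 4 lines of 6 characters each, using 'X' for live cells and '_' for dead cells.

Answer: XXXX_X
XX__XX
X__X_X
XX__X_

Derivation:
Hidden generation-0 cells (in order): (1,4), (3,2), (3,4).
A hidden cell only influences target cells in its own 3x3 neighborhood. Try each of the 2^3 = 8 assignments, step the completed generation 0 forward once under B3/S23, and compare with the target:
  (1,4)=_ (3,2)=_ (3,4)=_ -> step gives (0,3)='_' but target has 'X' -> reject
  (1,4)=_ (3,2)=_ (3,4)=X -> step gives (0,3)='_' but target has 'X' -> reject
  (1,4)=_ (3,2)=X (3,4)=_ -> step gives (0,3)='_' but target has 'X' -> reject
  (1,4)=_ (3,2)=X (3,4)=X -> step gives (0,3)='_' but target has 'X' -> reject
  (1,4)=X (3,2)=_ (3,4)=_ -> step gives (2,3)='_' but target has 'X' -> reject
  (1,4)=X (3,2)=_ (3,4)=X -> step reproduces the target at every cell -> ACCEPT
  (1,4)=X (3,2)=X (3,4)=_ -> step gives (2,2)='_' but target has 'X' -> reject
  (1,4)=X (3,2)=X (3,4)=X -> step gives (2,2)='_' but target has 'X' -> reject
Unique solution: (1,4)=live, (3,2)=dead, (3,4)=live.
Check: live-neighbor counts of every cell in the completed generation 0:
343242
455453
453253
222222
Applying B3/S23 to generation 0 with these counts gives:
X_XX_X
_____X
__XX_X
XX__X_
which matches the target exactly.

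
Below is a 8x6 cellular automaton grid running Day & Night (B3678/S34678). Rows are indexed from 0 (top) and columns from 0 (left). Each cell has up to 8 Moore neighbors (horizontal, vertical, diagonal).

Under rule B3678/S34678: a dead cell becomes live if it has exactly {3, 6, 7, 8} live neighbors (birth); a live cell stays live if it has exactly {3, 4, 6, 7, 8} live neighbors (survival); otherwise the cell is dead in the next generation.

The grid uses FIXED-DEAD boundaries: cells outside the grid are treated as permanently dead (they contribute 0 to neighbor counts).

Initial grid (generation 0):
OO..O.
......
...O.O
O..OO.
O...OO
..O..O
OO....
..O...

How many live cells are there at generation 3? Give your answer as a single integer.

Answer: 11

Derivation:
Simulating step by step:
Generation 0 (given above): 16 live cells
Generation 1: 10 live cells
......
....O.
......
...O..
.O..OO
O...O.
.OO...
.O....
Generation 2: 9 live cells
......
......
......
....O.
...OO.
..OO.O
OO....
..O...
Generation 3: 11 live cells
......
......
......
...O..
..OOOO
.OOO..
.O.O..
.O....
Population at generation 3: 11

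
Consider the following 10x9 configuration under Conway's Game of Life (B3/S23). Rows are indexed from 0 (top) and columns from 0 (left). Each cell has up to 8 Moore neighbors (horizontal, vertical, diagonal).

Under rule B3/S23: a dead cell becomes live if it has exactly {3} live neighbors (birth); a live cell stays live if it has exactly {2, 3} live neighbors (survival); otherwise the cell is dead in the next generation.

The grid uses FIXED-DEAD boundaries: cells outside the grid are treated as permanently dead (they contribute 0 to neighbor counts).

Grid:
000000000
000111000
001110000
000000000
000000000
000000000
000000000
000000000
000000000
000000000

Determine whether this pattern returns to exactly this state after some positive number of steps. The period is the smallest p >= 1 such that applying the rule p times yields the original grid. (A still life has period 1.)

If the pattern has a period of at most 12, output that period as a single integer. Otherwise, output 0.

Answer: 2

Derivation:
Simulating and comparing each generation to the original:
Gen 0 (original, given above): 6 live cells
Gen 1: 6 live cells, differs from original
Gen 2: 6 live cells, MATCHES original -> period = 2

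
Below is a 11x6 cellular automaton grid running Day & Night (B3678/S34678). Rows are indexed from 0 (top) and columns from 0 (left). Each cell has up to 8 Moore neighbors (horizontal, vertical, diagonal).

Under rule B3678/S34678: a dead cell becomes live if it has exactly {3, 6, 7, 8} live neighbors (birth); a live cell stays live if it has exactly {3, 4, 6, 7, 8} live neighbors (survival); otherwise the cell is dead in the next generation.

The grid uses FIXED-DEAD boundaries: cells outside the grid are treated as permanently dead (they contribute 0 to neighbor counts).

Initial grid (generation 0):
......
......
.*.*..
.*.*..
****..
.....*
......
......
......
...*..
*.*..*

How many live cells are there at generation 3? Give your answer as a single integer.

Answer: 13

Derivation:
Simulating step by step:
Generation 0 (given above): 13 live cells
Generation 1: 9 live cells
......
......
......
.****.
.**.*.
.**...
......
......
......
......
......
Generation 2: 11 live cells
......
......
..**..
.***..
*.**..
.***..
......
......
......
......
......
Generation 3: 13 live cells
......
......
.***..
.**.*.
.**.*.
.***..
..*...
......
......
......
......
Population at generation 3: 13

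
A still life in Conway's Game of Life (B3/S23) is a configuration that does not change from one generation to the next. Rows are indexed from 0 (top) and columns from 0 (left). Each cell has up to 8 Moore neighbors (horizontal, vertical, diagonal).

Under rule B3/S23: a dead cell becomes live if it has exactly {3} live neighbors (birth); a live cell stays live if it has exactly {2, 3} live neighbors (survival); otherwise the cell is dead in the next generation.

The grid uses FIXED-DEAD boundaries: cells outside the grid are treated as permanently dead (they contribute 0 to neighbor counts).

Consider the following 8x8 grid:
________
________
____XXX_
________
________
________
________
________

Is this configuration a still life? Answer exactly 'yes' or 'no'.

Compute generation 1 and compare to generation 0 (given above):
Generation 1:
________
_____X__
_____X__
_____X__
________
________
________
________
Cell (1,5) differs: gen0=0 vs gen1=1 -> NOT a still life.

Answer: no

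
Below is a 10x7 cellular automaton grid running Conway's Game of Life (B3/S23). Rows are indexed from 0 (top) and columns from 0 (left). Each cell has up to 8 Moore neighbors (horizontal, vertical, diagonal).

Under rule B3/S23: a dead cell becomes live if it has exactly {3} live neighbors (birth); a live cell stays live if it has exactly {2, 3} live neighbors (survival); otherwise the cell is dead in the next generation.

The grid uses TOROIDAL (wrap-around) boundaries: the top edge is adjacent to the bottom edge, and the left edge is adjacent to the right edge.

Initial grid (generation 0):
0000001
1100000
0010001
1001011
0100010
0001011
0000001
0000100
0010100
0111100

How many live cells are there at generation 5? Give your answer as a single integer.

Simulating step by step:
Generation 0 (given above): 22 live cells
Generation 1: 28 live cells
0001000
1100001
0010010
1110110
0010000
1000111
0000101
0001010
0110110
0110110
Generation 2: 30 live cells
0001111
1110001
0011110
0010111
0010000
1001101
1001000
0011001
0100001
0100010
Generation 3: 27 live cells
0001100
1100000
0000000
0110001
1110000
1111101
1100010
0111001
0100011
0010000
Generation 4: 19 live cells
0111000
0000000
0010000
0010000
0000010
0001110
0000010
0000100
0101011
0011110
Generation 5: 15 live cells
0100000
0101000
0000000
0000000
0001010
0000011
0001010
0000101
0000001
1000011
Population at generation 5: 15

Answer: 15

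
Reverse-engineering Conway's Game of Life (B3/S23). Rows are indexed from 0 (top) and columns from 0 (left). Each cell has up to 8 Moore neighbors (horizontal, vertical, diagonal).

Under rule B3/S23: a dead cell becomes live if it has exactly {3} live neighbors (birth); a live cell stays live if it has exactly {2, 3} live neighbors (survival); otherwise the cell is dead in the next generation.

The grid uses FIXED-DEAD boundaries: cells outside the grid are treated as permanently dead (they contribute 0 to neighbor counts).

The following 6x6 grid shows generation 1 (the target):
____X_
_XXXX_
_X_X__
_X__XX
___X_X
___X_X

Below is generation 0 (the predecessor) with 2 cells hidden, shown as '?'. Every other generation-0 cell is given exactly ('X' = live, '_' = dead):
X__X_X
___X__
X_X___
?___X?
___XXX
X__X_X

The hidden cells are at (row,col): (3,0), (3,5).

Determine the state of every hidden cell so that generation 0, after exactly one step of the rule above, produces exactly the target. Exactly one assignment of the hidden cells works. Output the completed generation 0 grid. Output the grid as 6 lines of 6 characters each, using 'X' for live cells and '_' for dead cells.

Hidden generation-0 cells (in order): (3,0), (3,5).
A hidden cell only influences target cells in its own 3x3 neighborhood. Try each of the 2^2 = 4 assignments, step the completed generation 0 forward once under B3/S23, and compare with the target:
  (3,0)=_ (3,5)=_ -> step gives (2,1)='_' but target has 'X' -> reject
  (3,0)=_ (3,5)=X -> step gives (2,1)='_' but target has 'X' -> reject
  (3,0)=X (3,5)=_ -> step reproduces the target at every cell -> ACCEPT
  (3,0)=X (3,5)=X -> step gives (2,4)='X' but target has '_' -> reject
Unique solution: (3,0)=live, (3,5)=dead.
Check: live-neighbor counts of every cell in the completed generation 0:
012130
233231
131321
132433
222353
012252
Applying B3/S23 to generation 0 with these counts gives:
____X_
_XXXX_
_X_X__
_X__XX
___X_X
___X_X
which matches the target exactly.

Answer: X__X_X
___X__
X_X___
X___X_
___XXX
X__X_X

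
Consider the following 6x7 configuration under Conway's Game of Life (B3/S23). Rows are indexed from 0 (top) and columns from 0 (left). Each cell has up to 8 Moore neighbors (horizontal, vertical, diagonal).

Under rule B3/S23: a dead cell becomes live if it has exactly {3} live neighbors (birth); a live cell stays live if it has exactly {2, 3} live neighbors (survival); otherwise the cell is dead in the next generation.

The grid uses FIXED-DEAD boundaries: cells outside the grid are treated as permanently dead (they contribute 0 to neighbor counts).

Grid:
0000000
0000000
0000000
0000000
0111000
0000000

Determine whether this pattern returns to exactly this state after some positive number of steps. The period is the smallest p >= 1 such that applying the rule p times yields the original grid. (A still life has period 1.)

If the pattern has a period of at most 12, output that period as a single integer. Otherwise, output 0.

Simulating and comparing each generation to the original:
Gen 0 (original, given above): 3 live cells
Gen 1: 3 live cells, differs from original
Gen 2: 3 live cells, MATCHES original -> period = 2

Answer: 2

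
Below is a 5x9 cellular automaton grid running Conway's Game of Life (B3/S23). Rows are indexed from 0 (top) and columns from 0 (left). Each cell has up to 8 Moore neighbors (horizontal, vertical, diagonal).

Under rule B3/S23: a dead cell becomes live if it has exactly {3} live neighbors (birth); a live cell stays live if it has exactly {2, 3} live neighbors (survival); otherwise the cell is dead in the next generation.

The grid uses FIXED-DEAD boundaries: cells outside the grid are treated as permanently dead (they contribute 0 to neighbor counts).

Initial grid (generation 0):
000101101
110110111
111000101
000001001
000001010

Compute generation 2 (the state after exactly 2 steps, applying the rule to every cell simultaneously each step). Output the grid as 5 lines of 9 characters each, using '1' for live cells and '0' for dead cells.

Simulating step by step:
Generation 0 (given above): 20 live cells
Generation 1: 19 live cells
001101101
100110001
101110101
010001001
000000100
Generation 2: 15 live cells
(generation 2 grid is the final answer)

Answer: 001101010
000000101
101000001
011111100
000000000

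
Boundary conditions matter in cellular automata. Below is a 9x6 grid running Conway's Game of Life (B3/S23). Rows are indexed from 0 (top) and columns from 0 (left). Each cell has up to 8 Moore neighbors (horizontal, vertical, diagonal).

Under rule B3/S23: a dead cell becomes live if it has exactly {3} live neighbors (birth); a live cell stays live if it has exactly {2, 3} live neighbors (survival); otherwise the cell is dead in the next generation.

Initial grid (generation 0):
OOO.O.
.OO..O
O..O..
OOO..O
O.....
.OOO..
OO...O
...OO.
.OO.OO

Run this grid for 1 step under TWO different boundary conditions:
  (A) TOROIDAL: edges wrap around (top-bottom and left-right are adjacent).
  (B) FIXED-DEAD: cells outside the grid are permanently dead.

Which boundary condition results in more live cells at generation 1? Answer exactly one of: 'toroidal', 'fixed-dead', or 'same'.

Answer: fixed-dead

Derivation:
Under TOROIDAL boundary, generation 1:
....O.
....OO
...OO.
..O..O
...O.O
..O..O
OO...O
...O..
......
Population = 15

Under FIXED-DEAD boundary, generation 1:
O.OO..
....O.
O..OO.
O.O...
O..O..
..O...
OO....
O..O..
..O.OO
Population = 19

Comparison: toroidal=15, fixed-dead=19 -> fixed-dead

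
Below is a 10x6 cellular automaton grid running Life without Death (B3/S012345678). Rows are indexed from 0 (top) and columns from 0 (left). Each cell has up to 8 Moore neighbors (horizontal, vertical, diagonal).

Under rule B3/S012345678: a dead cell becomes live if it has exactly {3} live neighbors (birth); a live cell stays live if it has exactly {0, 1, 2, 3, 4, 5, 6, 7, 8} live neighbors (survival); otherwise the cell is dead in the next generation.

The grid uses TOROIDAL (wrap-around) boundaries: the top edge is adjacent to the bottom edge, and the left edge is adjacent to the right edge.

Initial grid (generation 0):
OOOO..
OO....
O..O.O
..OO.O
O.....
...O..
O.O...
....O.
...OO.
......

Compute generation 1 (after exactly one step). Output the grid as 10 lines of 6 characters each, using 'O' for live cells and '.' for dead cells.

Answer: OOOO..
OO.OO.
O..O.O
.OOO.O
O.OOO.
.O.O..
O.OO..
....OO
...OO.
.O..O.

Derivation:
Simulating step by step:
Generation 0 (given above): 19 live cells
Generation 1: 30 live cells
(generation 1 grid is the final answer)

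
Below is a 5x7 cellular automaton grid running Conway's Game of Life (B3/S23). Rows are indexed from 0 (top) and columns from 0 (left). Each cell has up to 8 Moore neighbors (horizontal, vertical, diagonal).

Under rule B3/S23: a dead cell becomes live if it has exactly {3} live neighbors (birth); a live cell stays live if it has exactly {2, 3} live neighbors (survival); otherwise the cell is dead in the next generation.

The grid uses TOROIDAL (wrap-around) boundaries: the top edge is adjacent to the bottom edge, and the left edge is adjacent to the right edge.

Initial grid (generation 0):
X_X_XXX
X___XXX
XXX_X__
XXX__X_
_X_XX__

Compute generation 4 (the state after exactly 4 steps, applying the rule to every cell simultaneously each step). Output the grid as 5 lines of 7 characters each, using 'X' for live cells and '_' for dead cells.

Answer: _______
___X___
_______
___X___
_______

Derivation:
Simulating step by step:
Generation 0 (given above): 20 live cells
Generation 1: 6 live cells
__X____
__X____
__X_X__
_____XX
_______
Generation 2: 5 live cells
_______
_XX____
___X_X_
_____X_
_______
Generation 3: 4 live cells
_______
__X____
__X_X__
____X__
_______
Generation 4: 2 live cells
(generation 4 grid is the final answer)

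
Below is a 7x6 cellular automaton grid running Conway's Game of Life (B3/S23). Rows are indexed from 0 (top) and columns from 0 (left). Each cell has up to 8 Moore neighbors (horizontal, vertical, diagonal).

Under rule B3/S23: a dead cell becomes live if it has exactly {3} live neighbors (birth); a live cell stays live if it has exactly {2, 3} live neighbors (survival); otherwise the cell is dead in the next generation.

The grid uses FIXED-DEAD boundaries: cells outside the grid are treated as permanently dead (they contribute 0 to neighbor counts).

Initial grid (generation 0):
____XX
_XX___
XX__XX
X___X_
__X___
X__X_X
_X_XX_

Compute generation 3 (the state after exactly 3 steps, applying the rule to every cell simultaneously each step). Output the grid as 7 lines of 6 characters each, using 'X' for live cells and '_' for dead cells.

Simulating step by step:
Generation 0 (given above): 17 live cells
Generation 1: 21 live cells
______
XXXX__
X_XXXX
X__XXX
_X_XX_
_X_X__
__XXX_
Generation 2: 13 live cells
_XX___
X_____
X____X
X_____
XX___X
_X____
__XXX_
Generation 3: 13 live cells
(generation 3 grid is the final answer)

Answer: _X____
X_____
XX____
X_____
XX____
XX_XX_
__XX__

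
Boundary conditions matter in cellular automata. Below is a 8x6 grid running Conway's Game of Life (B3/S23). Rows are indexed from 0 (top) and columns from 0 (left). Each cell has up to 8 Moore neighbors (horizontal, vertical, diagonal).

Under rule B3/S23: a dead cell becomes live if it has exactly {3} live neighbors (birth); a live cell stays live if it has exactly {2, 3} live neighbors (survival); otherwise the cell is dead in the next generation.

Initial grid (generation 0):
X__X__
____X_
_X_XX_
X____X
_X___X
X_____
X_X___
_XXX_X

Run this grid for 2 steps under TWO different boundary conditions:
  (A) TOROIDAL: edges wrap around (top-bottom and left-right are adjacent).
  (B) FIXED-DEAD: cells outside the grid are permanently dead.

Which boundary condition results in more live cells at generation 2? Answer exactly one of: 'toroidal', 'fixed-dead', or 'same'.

Under TOROIDAL boundary, generation 2:
_X____
__X___
X_____
_XXX_X
_XX_XX
__X___
_XXX__
______
Population = 15

Under FIXED-DEAD boundary, generation 2:
______
____XX
_____X
X_XX_X
__X___
X_X___
X__X__
_X_X__
Population = 14

Comparison: toroidal=15, fixed-dead=14 -> toroidal

Answer: toroidal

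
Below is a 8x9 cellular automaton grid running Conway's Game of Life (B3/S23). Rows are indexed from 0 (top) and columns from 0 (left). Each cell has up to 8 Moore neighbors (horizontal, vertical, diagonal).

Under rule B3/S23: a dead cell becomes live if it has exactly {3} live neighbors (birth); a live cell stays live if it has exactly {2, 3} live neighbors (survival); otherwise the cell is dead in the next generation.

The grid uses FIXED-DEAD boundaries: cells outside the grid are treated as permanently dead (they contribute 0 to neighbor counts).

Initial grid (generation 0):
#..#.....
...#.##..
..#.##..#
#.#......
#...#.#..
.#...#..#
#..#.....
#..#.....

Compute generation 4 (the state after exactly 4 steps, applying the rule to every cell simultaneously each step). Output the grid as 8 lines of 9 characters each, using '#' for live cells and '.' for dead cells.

Simulating step by step:
Generation 0 (given above): 21 live cells
Generation 1: 21 live cells
....#....
..##.##..
.##.###..
....#....
#....#...
##..##...
###.#....
.........
Generation 2: 26 live cells
...###...
.##...#..
.##...#..
.#.##.#..
##...#...
..####...
#.####...
.#.......
Generation 3: 23 live cells
..####...
.#..#.#..
#.....##.
...##.#..
##....#..
#.....#..
.....#...
.####....
Generation 4: 32 live cells
(generation 4 grid is the final answer)

Answer: ..####...
.##.#.##.
...##.##.
##....#..
##....##.
##...##..
.#####...
..###....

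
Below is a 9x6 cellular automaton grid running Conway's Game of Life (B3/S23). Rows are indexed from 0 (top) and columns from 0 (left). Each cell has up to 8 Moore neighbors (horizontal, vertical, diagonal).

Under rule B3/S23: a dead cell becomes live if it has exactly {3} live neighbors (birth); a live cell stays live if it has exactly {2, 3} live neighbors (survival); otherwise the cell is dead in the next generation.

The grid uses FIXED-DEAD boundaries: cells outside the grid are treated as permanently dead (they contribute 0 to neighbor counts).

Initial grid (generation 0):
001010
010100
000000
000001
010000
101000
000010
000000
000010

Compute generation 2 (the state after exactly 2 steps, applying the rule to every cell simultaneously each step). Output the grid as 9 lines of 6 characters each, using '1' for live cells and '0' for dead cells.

Answer: 001100
001100
000000
000000
000000
000000
000000
000000
000000

Derivation:
Simulating step by step:
Generation 0 (given above): 10 live cells
Generation 1: 6 live cells
001100
001100
000000
000000
010000
010000
000000
000000
000000
Generation 2: 4 live cells
(generation 2 grid is the final answer)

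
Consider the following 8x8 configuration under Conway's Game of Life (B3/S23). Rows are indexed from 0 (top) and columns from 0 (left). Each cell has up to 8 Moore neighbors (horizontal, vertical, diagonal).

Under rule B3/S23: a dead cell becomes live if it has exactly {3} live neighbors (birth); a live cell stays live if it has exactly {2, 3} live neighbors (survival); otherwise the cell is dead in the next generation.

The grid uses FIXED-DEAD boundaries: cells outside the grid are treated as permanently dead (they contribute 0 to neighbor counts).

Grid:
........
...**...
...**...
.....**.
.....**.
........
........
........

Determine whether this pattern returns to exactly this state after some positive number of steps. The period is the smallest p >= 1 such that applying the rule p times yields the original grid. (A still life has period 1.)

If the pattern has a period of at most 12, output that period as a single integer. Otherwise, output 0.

Answer: 2

Derivation:
Simulating and comparing each generation to the original:
Gen 0 (original, given above): 8 live cells
Gen 1: 6 live cells, differs from original
Gen 2: 8 live cells, MATCHES original -> period = 2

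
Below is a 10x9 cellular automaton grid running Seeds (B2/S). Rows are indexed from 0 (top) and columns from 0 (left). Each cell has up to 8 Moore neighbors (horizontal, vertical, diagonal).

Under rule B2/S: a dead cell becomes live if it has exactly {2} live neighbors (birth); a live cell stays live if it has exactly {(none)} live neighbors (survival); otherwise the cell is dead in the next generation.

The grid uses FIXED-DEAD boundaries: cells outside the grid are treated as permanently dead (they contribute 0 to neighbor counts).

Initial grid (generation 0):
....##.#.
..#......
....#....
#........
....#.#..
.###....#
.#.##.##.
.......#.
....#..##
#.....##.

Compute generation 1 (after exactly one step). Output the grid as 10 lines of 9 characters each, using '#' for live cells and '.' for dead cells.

Simulating step by step:
Generation 0 (given above): 24 live cells
Generation 1: 16 live cells
(generation 1 grid is the final answer)

Answer: ...#..#..
......#..
.#.#.....
...##....
#....#.#.
#........
#....#...
..#......
.....#...
.....#...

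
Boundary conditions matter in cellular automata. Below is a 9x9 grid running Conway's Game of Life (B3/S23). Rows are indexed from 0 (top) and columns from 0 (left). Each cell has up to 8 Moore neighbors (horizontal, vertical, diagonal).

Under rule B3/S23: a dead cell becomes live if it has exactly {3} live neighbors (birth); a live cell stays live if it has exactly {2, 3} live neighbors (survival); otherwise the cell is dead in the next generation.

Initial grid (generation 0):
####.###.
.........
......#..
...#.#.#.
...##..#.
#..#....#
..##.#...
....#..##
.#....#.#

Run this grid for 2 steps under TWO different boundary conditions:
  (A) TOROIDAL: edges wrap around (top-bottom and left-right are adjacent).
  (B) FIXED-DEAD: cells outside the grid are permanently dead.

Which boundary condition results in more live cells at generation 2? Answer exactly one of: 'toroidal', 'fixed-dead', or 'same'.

Under TOROIDAL boundary, generation 2:
.....#.##
..#..#...
..#.##.#.
..####.#.
..###.###
.#....#.#
#.#..#...
#....###.
.........
Population = 30

Under FIXED-DEAD boundary, generation 2:
.##...#..
.##..#.#.
..#.##.#.
..####..#
..###.###
......#..
..#..#..#
..#.###..
...####.#
Population = 35

Comparison: toroidal=30, fixed-dead=35 -> fixed-dead

Answer: fixed-dead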